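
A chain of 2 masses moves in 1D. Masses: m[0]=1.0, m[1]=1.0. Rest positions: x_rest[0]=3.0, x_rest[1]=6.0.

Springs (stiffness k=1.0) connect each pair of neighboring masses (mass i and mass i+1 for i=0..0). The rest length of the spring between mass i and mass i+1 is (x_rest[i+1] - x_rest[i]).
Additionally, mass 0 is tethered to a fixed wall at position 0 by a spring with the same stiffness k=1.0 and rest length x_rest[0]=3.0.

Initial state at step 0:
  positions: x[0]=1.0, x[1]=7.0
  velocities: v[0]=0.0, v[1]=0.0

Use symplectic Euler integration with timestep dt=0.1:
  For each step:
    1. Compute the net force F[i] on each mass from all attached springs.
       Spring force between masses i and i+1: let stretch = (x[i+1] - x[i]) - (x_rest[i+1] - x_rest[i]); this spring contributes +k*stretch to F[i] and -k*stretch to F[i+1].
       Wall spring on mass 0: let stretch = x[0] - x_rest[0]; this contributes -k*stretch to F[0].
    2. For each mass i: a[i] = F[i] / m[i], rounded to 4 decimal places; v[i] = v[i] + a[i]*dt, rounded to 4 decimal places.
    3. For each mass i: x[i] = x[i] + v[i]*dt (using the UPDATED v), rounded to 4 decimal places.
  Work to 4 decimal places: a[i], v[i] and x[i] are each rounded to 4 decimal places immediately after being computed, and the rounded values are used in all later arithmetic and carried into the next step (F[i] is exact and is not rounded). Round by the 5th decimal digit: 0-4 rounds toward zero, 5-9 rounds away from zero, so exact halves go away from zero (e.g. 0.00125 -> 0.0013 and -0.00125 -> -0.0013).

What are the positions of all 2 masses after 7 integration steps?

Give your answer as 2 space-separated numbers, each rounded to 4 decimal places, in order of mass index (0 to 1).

Answer: 2.2432 6.2565

Derivation:
Step 0: x=[1.0000 7.0000] v=[0.0000 0.0000]
Step 1: x=[1.0500 6.9700] v=[0.5000 -0.3000]
Step 2: x=[1.1487 6.9108] v=[0.9870 -0.5920]
Step 3: x=[1.2935 6.8240] v=[1.4483 -0.8682]
Step 4: x=[1.4807 6.7119] v=[1.8720 -1.1213]
Step 5: x=[1.7054 6.5775] v=[2.2471 -1.3444]
Step 6: x=[1.9618 6.4243] v=[2.5638 -1.5316]
Step 7: x=[2.2432 6.2565] v=[2.8139 -1.6779]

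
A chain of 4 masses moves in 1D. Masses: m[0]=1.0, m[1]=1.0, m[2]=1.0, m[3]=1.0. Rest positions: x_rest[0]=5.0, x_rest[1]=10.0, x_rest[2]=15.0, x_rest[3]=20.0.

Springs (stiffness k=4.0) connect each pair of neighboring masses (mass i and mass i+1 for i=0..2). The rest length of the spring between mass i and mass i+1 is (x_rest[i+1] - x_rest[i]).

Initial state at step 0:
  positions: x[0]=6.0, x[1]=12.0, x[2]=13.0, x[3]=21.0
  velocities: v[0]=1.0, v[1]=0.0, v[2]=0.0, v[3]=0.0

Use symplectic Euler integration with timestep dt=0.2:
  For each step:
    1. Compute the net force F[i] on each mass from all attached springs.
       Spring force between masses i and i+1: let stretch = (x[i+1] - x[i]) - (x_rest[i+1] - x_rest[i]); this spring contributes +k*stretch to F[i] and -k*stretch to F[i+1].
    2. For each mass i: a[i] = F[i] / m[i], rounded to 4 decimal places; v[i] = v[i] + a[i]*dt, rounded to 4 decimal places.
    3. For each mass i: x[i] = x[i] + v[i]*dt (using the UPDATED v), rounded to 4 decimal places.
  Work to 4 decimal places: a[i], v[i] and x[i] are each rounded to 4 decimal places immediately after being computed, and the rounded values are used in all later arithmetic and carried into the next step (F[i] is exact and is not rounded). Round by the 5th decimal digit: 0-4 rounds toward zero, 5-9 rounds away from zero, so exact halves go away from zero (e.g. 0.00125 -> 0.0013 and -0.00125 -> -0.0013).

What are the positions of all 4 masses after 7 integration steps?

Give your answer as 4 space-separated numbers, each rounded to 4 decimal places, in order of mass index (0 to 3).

Answer: 4.6840 12.5816 14.6761 21.4582

Derivation:
Step 0: x=[6.0000 12.0000 13.0000 21.0000] v=[1.0000 0.0000 0.0000 0.0000]
Step 1: x=[6.3600 11.2000 14.1200 20.5200] v=[1.8000 -4.0000 5.6000 -2.4000]
Step 2: x=[6.6944 10.0928 15.7968 19.8160] v=[1.6720 -5.5360 8.3840 -3.5200]
Step 3: x=[6.7725 9.3545 17.2040 19.2689] v=[0.3907 -3.6915 7.0362 -2.7354]
Step 4: x=[6.4638 9.4590 17.6857 19.1914] v=[-1.5437 0.5225 2.4085 -0.3873]
Step 5: x=[5.8343 10.4005 17.0920 19.6730] v=[-3.1475 4.7077 -2.9683 2.4081]
Step 6: x=[5.1354 11.6821 15.8407 20.5417] v=[-3.4945 6.4079 -6.2567 4.3433]
Step 7: x=[4.6840 12.5816 14.6761 21.4582] v=[-2.2571 4.4974 -5.8228 4.5825]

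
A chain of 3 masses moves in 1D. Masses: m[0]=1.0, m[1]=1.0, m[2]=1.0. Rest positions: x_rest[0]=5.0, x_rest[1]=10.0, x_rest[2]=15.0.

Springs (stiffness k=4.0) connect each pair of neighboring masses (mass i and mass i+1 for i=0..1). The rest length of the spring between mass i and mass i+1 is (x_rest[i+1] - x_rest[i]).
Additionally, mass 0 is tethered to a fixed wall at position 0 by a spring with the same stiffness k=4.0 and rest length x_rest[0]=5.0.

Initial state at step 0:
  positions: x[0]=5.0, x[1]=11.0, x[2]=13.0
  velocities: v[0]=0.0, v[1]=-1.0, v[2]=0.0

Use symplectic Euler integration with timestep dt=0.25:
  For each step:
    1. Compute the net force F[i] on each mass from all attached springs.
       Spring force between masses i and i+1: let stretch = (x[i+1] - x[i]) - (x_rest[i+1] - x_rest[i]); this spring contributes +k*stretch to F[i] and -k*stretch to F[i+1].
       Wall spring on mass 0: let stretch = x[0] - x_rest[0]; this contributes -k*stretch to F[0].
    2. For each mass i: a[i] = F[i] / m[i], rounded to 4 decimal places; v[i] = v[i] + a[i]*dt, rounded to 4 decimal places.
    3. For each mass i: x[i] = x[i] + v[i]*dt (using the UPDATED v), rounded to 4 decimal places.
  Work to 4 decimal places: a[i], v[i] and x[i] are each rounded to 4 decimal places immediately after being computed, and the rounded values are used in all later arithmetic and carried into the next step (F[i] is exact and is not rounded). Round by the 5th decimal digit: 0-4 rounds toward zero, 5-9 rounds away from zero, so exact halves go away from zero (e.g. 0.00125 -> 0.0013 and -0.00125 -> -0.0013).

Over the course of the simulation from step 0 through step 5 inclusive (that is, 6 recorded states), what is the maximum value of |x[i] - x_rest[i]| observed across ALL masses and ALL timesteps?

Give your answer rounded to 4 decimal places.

Step 0: x=[5.0000 11.0000 13.0000] v=[0.0000 -1.0000 0.0000]
Step 1: x=[5.2500 9.7500 13.7500] v=[1.0000 -5.0000 3.0000]
Step 2: x=[5.3125 8.3750 14.7500] v=[0.2500 -5.5000 4.0000]
Step 3: x=[4.8125 7.8281 15.4063] v=[-2.0000 -2.1875 2.6250]
Step 4: x=[3.8633 8.4219 15.4180] v=[-3.7969 2.3751 0.0468]
Step 5: x=[3.0879 9.6251 14.9307] v=[-3.1016 4.8126 -1.9493]
Max displacement = 2.1719

Answer: 2.1719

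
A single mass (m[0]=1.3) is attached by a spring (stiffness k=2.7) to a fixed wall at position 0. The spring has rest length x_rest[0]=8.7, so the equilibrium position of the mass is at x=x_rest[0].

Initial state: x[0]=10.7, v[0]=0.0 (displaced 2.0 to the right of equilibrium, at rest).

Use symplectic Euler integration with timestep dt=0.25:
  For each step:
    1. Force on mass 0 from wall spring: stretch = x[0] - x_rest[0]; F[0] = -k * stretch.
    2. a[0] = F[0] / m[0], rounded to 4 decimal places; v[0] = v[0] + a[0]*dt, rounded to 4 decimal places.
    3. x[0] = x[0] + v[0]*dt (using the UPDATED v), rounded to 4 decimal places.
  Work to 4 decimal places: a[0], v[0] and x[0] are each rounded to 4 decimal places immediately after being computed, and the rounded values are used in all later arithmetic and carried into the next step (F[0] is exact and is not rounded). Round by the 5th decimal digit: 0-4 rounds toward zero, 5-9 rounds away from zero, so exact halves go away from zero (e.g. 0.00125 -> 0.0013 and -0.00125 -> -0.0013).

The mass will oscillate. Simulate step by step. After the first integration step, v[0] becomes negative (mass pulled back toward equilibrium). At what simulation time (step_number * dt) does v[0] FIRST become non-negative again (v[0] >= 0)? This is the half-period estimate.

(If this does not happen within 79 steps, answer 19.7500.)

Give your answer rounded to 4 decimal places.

Step 0: x=[10.7000] v=[0.0000]
Step 1: x=[10.4404] v=[-1.0385]
Step 2: x=[9.9549] v=[-1.9422]
Step 3: x=[9.3065] v=[-2.5938]
Step 4: x=[8.5793] v=[-2.9087]
Step 5: x=[7.8678] v=[-2.8460]
Step 6: x=[7.2643] v=[-2.4139]
Step 7: x=[6.8472] v=[-1.6685]
Step 8: x=[6.6706] v=[-0.7065]
Step 9: x=[6.7574] v=[0.3472]
First v>=0 after going negative at step 9, time=2.2500

Answer: 2.2500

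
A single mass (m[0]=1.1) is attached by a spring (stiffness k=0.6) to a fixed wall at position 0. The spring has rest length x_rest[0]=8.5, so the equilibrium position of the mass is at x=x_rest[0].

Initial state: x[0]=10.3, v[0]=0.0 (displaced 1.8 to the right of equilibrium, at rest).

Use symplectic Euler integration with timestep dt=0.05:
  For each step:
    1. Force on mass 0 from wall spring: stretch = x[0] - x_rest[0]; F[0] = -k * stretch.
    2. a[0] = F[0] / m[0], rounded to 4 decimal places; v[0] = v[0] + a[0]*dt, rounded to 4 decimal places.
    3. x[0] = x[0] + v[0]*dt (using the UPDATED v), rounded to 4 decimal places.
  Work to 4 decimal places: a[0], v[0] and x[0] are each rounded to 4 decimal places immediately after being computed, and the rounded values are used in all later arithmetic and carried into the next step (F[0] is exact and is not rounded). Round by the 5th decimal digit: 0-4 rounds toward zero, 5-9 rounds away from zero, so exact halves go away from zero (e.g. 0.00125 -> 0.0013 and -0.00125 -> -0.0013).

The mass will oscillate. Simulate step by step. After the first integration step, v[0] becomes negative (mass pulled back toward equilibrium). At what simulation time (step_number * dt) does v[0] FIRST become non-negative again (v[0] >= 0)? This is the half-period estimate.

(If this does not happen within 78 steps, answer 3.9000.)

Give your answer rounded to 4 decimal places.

Step 0: x=[10.3000] v=[0.0000]
Step 1: x=[10.2975] v=[-0.0491]
Step 2: x=[10.2926] v=[-0.0981]
Step 3: x=[10.2853] v=[-0.1470]
Step 4: x=[10.2755] v=[-0.1957]
Step 5: x=[10.2633] v=[-0.2441]
Step 6: x=[10.2487] v=[-0.2922]
Step 7: x=[10.2317] v=[-0.3399]
Step 8: x=[10.2123] v=[-0.3871]
Step 9: x=[10.1906] v=[-0.4338]
Step 10: x=[10.1666] v=[-0.4799]
Step 11: x=[10.1403] v=[-0.5254]
Step 12: x=[10.1118] v=[-0.5701]
Step 13: x=[10.0811] v=[-0.6141]
Step 14: x=[10.0482] v=[-0.6572]
Step 15: x=[10.0132] v=[-0.6994]
Step 16: x=[9.9762] v=[-0.7407]
Step 17: x=[9.9372] v=[-0.7810]
Step 18: x=[9.8962] v=[-0.8202]
Step 19: x=[9.8533] v=[-0.8583]
Step 20: x=[9.8085] v=[-0.8952]
Step 21: x=[9.7620] v=[-0.9309]
Step 22: x=[9.7137] v=[-0.9653]
Step 23: x=[9.6638] v=[-0.9984]
Step 24: x=[9.6123] v=[-1.0301]
Step 25: x=[9.5593] v=[-1.0604]
Step 26: x=[9.5048] v=[-1.0893]
Step 27: x=[9.4490] v=[-1.1167]
Step 28: x=[9.3919] v=[-1.1426]
Step 29: x=[9.3336] v=[-1.1669]
Step 30: x=[9.2741] v=[-1.1896]
Step 31: x=[9.2136] v=[-1.2107]
Step 32: x=[9.1521] v=[-1.2302]
Step 33: x=[9.0897] v=[-1.2480]
Step 34: x=[9.0265] v=[-1.2641]
Step 35: x=[8.9626] v=[-1.2785]
Step 36: x=[8.8980] v=[-1.2911]
Step 37: x=[8.8329] v=[-1.3020]
Step 38: x=[8.7673] v=[-1.3111]
Step 39: x=[8.7014] v=[-1.3184]
Step 40: x=[8.6352] v=[-1.3239]
Step 41: x=[8.5688] v=[-1.3276]
Step 42: x=[8.5023] v=[-1.3295]
Step 43: x=[8.4358] v=[-1.3296]
Step 44: x=[8.3694] v=[-1.3279]
Step 45: x=[8.3032] v=[-1.3243]
Step 46: x=[8.2373] v=[-1.3189]
Step 47: x=[8.1717] v=[-1.3117]
Step 48: x=[8.1066] v=[-1.3027]
Step 49: x=[8.0420] v=[-1.2920]
Step 50: x=[7.9780] v=[-1.2795]
Step 51: x=[7.9147] v=[-1.2653]
Step 52: x=[7.8522] v=[-1.2493]
Step 53: x=[7.7906] v=[-1.2316]
Step 54: x=[7.7300] v=[-1.2123]
Step 55: x=[7.6704] v=[-1.1913]
Step 56: x=[7.6120] v=[-1.1687]
Step 57: x=[7.5548] v=[-1.1445]
Step 58: x=[7.4989] v=[-1.1187]
Step 59: x=[7.4443] v=[-1.0914]
Step 60: x=[7.3912] v=[-1.0626]
Step 61: x=[7.3396] v=[-1.0324]
Step 62: x=[7.2896] v=[-1.0008]
Step 63: x=[7.2412] v=[-0.9678]
Step 64: x=[7.1945] v=[-0.9335]
Step 65: x=[7.1496] v=[-0.8979]
Step 66: x=[7.1065] v=[-0.8611]
Step 67: x=[7.0653] v=[-0.8231]
Step 68: x=[7.0261] v=[-0.7840]
Step 69: x=[6.9889] v=[-0.7438]
Step 70: x=[6.9538] v=[-0.7026]
Step 71: x=[6.9208] v=[-0.6604]
Step 72: x=[6.8899] v=[-0.6173]
Step 73: x=[6.8612] v=[-0.5734]
Step 74: x=[6.8348] v=[-0.5287]
Step 75: x=[6.8106] v=[-0.4833]
Step 76: x=[6.7887] v=[-0.4372]
Step 77: x=[6.7692] v=[-0.3905]
Step 78: x=[6.7520] v=[-0.3433]
v[0] did not become non-negative within 78 steps; using fallback time=3.9000

Answer: 3.9000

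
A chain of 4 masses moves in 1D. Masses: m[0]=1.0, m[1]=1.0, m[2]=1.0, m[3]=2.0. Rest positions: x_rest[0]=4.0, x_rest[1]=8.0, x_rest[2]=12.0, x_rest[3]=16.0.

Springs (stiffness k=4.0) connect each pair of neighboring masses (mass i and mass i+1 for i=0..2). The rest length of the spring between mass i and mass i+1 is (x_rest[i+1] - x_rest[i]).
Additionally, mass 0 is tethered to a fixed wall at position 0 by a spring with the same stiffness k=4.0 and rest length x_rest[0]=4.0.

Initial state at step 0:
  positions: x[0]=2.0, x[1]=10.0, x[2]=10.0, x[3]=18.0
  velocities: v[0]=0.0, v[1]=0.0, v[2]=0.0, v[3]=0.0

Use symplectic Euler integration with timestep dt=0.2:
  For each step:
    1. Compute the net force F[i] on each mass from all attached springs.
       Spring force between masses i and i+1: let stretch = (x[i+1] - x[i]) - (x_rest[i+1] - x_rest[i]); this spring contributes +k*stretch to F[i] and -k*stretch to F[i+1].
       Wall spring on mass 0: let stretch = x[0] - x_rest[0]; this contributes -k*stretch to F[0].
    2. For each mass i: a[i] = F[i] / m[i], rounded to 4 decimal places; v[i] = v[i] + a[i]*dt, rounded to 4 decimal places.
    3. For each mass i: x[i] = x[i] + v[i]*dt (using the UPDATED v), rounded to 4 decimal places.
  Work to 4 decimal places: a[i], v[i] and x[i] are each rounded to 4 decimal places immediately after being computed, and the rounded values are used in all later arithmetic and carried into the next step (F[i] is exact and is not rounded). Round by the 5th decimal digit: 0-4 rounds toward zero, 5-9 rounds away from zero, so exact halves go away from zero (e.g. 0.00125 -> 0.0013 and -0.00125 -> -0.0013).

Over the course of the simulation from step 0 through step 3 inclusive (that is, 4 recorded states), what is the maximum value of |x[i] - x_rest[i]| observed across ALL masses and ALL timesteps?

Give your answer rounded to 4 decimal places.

Answer: 2.7084

Derivation:
Step 0: x=[2.0000 10.0000 10.0000 18.0000] v=[0.0000 0.0000 0.0000 0.0000]
Step 1: x=[2.9600 8.7200 11.2800 17.6800] v=[4.8000 -6.4000 6.4000 -1.6000]
Step 2: x=[4.3680 6.9280 13.1744 17.1680] v=[7.0400 -8.9600 9.4720 -2.5600]
Step 3: x=[5.4867 5.7258 14.7084 16.6565] v=[5.5936 -6.0109 7.6698 -2.5574]
Max displacement = 2.7084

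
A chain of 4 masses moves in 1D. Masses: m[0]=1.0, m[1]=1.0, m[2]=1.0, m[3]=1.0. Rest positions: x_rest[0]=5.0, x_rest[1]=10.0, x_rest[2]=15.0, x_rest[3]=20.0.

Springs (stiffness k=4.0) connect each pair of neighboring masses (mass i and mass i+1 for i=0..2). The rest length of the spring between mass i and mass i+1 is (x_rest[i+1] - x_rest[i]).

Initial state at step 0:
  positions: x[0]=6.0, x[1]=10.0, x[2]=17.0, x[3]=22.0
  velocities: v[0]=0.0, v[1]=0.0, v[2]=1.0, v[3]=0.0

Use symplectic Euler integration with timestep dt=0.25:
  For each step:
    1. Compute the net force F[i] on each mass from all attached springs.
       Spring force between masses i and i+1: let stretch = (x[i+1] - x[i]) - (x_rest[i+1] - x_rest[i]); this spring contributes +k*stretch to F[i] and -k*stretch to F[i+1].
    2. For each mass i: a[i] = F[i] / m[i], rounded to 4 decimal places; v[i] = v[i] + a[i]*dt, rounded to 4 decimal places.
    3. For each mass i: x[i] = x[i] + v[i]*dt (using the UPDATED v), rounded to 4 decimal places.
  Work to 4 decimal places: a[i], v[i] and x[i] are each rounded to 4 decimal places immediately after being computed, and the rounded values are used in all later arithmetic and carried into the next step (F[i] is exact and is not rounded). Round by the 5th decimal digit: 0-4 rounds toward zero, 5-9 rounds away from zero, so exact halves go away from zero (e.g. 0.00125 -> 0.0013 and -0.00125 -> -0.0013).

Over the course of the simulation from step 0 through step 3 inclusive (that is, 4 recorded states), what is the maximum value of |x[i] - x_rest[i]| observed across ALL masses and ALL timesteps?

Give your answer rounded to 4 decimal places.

Step 0: x=[6.0000 10.0000 17.0000 22.0000] v=[0.0000 0.0000 1.0000 0.0000]
Step 1: x=[5.7500 10.7500 16.7500 22.0000] v=[-1.0000 3.0000 -1.0000 0.0000]
Step 2: x=[5.5000 11.7500 16.3125 21.9375] v=[-1.0000 4.0000 -1.7500 -0.2500]
Step 3: x=[5.5625 12.3281 16.1406 21.7188] v=[0.2500 2.3125 -0.6875 -0.8750]
Max displacement = 2.3281

Answer: 2.3281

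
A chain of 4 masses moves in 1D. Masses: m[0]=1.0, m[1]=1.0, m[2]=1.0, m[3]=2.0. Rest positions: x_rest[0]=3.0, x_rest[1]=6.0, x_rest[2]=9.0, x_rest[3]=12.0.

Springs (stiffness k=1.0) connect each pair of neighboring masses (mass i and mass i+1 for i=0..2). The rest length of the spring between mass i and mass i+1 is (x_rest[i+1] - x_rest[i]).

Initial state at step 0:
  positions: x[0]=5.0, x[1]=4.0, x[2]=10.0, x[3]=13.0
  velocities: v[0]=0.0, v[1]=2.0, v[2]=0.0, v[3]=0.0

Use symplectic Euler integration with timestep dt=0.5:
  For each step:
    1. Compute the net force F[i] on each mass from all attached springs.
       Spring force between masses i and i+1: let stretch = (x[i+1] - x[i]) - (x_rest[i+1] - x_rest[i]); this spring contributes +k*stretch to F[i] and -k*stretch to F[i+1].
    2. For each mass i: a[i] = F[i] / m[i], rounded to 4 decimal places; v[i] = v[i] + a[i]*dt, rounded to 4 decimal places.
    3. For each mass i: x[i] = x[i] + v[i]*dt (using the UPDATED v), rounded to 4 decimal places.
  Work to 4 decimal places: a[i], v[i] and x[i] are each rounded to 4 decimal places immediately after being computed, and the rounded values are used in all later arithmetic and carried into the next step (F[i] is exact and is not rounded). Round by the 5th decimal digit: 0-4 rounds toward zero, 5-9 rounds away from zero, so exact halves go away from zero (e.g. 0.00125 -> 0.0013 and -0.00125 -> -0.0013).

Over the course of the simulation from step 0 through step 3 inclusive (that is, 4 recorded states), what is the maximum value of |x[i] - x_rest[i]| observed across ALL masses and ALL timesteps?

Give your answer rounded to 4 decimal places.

Step 0: x=[5.0000 4.0000 10.0000 13.0000] v=[0.0000 2.0000 0.0000 0.0000]
Step 1: x=[4.0000 6.7500 9.2500 13.0000] v=[-2.0000 5.5000 -1.5000 0.0000]
Step 2: x=[2.9375 9.4375 8.8125 12.9063] v=[-2.1250 5.3750 -0.8750 -0.1875]
Step 3: x=[2.7500 10.3438 9.5547 12.6758] v=[-0.3750 1.8125 1.4844 -0.4610]
Max displacement = 4.3438

Answer: 4.3438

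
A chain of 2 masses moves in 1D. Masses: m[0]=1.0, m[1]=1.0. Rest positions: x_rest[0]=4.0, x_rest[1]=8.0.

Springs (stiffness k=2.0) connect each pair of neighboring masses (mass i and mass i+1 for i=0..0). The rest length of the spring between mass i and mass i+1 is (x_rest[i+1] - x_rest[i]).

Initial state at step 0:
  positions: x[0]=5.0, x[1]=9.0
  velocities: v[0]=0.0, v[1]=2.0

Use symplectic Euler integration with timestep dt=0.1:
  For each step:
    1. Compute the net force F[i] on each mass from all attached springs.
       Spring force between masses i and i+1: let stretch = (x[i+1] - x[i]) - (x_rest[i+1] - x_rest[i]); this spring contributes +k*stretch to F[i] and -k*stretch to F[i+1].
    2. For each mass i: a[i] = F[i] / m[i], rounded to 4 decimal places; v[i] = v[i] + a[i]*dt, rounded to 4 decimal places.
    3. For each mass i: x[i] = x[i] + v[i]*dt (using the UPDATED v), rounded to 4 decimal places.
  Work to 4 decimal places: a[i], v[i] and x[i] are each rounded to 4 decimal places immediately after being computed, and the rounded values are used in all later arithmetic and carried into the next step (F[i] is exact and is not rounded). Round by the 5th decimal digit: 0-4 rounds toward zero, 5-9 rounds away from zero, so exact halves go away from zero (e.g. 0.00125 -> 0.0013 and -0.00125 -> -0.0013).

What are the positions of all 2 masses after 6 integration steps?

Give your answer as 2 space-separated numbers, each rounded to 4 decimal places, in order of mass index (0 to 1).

Step 0: x=[5.0000 9.0000] v=[0.0000 2.0000]
Step 1: x=[5.0000 9.2000] v=[0.0000 2.0000]
Step 2: x=[5.0040 9.3960] v=[0.0400 1.9600]
Step 3: x=[5.0158 9.5842] v=[0.1184 1.8816]
Step 4: x=[5.0390 9.7610] v=[0.2321 1.7679]
Step 5: x=[5.0767 9.9234] v=[0.3765 1.6235]
Step 6: x=[5.1313 10.0688] v=[0.5458 1.4542]

Answer: 5.1313 10.0688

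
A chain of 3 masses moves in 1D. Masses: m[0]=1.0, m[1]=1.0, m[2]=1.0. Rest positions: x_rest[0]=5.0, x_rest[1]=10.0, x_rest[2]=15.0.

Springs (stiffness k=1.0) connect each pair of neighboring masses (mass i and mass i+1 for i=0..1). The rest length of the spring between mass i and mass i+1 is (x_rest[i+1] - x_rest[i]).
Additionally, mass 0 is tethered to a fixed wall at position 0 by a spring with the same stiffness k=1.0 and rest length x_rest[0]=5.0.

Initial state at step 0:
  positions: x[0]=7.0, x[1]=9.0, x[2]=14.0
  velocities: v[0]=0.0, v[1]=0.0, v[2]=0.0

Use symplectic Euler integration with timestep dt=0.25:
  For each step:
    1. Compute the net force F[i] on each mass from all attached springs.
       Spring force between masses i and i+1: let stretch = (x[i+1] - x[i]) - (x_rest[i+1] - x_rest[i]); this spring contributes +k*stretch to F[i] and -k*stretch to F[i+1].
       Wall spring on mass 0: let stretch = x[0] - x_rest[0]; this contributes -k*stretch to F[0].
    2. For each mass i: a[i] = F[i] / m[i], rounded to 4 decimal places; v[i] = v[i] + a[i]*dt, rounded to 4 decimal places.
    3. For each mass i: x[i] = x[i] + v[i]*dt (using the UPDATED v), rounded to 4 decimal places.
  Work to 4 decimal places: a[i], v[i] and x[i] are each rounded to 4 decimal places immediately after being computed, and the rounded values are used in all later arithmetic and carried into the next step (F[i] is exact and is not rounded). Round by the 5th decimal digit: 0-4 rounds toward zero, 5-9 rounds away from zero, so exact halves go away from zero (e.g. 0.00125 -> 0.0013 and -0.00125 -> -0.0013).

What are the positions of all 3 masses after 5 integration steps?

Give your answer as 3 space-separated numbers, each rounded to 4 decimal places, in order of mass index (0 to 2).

Answer: 3.8520 10.5514 14.3215

Derivation:
Step 0: x=[7.0000 9.0000 14.0000] v=[0.0000 0.0000 0.0000]
Step 1: x=[6.6875 9.1875 14.0000] v=[-1.2500 0.7500 0.0000]
Step 2: x=[6.1133 9.5195 14.0117] v=[-2.2969 1.3281 0.0469]
Step 3: x=[5.3699 9.9194 14.0552] v=[-2.9737 1.5996 0.1739]
Step 4: x=[4.5752 10.2935 14.1527] v=[-3.1788 1.4962 0.3900]
Step 5: x=[3.8520 10.5514 14.3215] v=[-2.8930 1.0314 0.6752]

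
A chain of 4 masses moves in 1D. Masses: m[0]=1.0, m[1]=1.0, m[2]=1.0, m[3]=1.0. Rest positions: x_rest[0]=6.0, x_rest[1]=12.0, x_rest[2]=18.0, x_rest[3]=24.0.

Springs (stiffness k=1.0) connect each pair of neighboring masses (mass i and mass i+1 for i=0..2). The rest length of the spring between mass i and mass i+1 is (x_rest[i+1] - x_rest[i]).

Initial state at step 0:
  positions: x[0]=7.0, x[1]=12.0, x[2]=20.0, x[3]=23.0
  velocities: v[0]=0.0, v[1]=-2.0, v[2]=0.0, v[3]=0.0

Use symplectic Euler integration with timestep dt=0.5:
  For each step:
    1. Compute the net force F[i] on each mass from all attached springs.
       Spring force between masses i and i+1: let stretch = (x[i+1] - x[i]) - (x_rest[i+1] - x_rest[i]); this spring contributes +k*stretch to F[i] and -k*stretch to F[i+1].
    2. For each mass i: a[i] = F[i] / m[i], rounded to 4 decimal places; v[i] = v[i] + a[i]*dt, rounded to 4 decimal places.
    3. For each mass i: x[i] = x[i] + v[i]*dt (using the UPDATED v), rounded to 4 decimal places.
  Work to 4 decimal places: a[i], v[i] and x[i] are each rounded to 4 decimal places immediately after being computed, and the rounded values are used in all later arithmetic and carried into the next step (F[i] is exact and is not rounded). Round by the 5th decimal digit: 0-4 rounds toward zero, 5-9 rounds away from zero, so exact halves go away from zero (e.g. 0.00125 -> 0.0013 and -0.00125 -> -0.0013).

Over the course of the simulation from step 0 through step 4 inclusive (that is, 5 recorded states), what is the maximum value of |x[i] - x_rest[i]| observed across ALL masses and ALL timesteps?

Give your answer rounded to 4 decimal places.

Answer: 2.0625

Derivation:
Step 0: x=[7.0000 12.0000 20.0000 23.0000] v=[0.0000 -2.0000 0.0000 0.0000]
Step 1: x=[6.7500 11.7500 18.7500 23.7500] v=[-0.5000 -0.5000 -2.5000 1.5000]
Step 2: x=[6.2500 12.0000 17.0000 24.7500] v=[-1.0000 0.5000 -3.5000 2.0000]
Step 3: x=[5.6875 12.0625 15.9375 25.3125] v=[-1.1250 0.1250 -2.1250 1.1250]
Step 4: x=[5.2188 11.5000 16.2500 25.0313] v=[-0.9375 -1.1250 0.6250 -0.5625]
Max displacement = 2.0625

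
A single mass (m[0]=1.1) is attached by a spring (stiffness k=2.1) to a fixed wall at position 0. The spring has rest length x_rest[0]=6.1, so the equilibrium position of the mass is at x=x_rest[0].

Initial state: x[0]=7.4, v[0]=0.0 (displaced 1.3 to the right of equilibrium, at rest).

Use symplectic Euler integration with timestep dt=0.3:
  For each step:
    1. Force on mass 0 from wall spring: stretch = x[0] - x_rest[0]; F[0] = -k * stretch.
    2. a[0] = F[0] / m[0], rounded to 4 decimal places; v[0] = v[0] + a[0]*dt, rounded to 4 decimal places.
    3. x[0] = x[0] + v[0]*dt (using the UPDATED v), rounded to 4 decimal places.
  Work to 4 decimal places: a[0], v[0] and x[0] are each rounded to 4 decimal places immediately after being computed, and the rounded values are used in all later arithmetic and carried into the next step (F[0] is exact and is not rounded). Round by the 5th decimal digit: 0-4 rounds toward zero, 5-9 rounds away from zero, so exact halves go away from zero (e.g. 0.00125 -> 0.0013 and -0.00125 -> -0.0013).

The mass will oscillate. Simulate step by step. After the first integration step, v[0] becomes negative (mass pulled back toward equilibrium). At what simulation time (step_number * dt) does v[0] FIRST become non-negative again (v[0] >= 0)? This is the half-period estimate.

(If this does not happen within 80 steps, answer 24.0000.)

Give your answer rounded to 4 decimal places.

Step 0: x=[7.4000] v=[0.0000]
Step 1: x=[7.1767] v=[-0.7445]
Step 2: x=[6.7683] v=[-1.3612]
Step 3: x=[6.2451] v=[-1.7439]
Step 4: x=[5.6970] v=[-1.8270]
Step 5: x=[5.2181] v=[-1.5962]
Step 6: x=[4.8908] v=[-1.0911]
Step 7: x=[4.7712] v=[-0.3986]
Step 8: x=[4.8799] v=[0.3624]
First v>=0 after going negative at step 8, time=2.4000

Answer: 2.4000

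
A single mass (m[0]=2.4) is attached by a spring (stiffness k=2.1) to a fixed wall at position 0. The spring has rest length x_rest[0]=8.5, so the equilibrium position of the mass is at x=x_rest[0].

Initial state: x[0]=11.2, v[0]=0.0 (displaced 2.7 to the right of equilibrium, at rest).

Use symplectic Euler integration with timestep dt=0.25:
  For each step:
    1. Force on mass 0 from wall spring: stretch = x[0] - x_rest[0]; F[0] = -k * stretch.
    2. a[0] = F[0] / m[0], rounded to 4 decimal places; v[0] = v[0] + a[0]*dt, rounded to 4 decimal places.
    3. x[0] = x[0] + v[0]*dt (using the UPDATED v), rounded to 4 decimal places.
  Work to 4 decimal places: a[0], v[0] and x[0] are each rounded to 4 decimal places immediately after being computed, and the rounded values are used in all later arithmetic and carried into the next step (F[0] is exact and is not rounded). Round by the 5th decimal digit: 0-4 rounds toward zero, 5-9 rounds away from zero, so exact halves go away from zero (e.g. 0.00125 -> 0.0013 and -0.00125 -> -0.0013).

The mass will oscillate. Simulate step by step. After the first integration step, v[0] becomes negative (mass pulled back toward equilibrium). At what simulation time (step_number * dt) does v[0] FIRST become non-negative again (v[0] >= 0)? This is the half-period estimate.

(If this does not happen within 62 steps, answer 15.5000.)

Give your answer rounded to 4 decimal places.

Step 0: x=[11.2000] v=[0.0000]
Step 1: x=[11.0524] v=[-0.5906]
Step 2: x=[10.7652] v=[-1.1490]
Step 3: x=[10.3541] v=[-1.6445]
Step 4: x=[9.8416] v=[-2.0501]
Step 5: x=[9.2557] v=[-2.3436]
Step 6: x=[8.6285] v=[-2.5089]
Step 7: x=[7.9943] v=[-2.5370]
Step 8: x=[7.3877] v=[-2.4264]
Step 9: x=[6.8419] v=[-2.1831]
Step 10: x=[6.3868] v=[-1.8204]
Step 11: x=[6.0473] v=[-1.3581]
Step 12: x=[5.8419] v=[-0.8216]
Step 13: x=[5.7819] v=[-0.2402]
Step 14: x=[5.8705] v=[0.3544]
First v>=0 after going negative at step 14, time=3.5000

Answer: 3.5000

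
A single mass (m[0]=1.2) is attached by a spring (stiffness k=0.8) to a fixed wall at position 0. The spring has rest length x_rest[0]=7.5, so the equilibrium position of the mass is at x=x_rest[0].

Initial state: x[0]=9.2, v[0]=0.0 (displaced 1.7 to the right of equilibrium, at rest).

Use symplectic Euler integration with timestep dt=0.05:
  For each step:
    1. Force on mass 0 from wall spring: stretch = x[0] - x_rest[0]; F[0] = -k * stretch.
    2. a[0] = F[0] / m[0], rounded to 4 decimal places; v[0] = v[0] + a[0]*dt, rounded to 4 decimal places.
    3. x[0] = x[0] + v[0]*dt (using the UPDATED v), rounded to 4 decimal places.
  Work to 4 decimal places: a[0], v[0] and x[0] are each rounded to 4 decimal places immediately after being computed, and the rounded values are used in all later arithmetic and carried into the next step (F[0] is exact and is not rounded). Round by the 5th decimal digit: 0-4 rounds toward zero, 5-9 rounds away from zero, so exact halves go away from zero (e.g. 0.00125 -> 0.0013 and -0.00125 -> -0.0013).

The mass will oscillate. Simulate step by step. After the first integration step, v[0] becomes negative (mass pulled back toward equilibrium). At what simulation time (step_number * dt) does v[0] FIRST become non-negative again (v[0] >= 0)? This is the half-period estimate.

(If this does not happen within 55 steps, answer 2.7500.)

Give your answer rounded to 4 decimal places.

Answer: 2.7500

Derivation:
Step 0: x=[9.2000] v=[0.0000]
Step 1: x=[9.1972] v=[-0.0567]
Step 2: x=[9.1915] v=[-0.1133]
Step 3: x=[9.1830] v=[-0.1697]
Step 4: x=[9.1717] v=[-0.2258]
Step 5: x=[9.1576] v=[-0.2815]
Step 6: x=[9.1408] v=[-0.3368]
Step 7: x=[9.1212] v=[-0.3915]
Step 8: x=[9.0989] v=[-0.4455]
Step 9: x=[9.0740] v=[-0.4988]
Step 10: x=[9.0464] v=[-0.5513]
Step 11: x=[9.0163] v=[-0.6028]
Step 12: x=[8.9836] v=[-0.6533]
Step 13: x=[8.9485] v=[-0.7028]
Step 14: x=[8.9109] v=[-0.7511]
Step 15: x=[8.8710] v=[-0.7981]
Step 16: x=[8.8288] v=[-0.8438]
Step 17: x=[8.7844] v=[-0.8881]
Step 18: x=[8.7379] v=[-0.9309]
Step 19: x=[8.6893] v=[-0.9722]
Step 20: x=[8.6387] v=[-1.0118]
Step 21: x=[8.5862] v=[-1.0498]
Step 22: x=[8.5319] v=[-1.0860]
Step 23: x=[8.4759] v=[-1.1204]
Step 24: x=[8.4183] v=[-1.1529]
Step 25: x=[8.3591] v=[-1.1835]
Step 26: x=[8.2985] v=[-1.2121]
Step 27: x=[8.2366] v=[-1.2387]
Step 28: x=[8.1734] v=[-1.2633]
Step 29: x=[8.1091] v=[-1.2857]
Step 30: x=[8.0438] v=[-1.3060]
Step 31: x=[7.9776] v=[-1.3241]
Step 32: x=[7.9106] v=[-1.3400]
Step 33: x=[7.8429] v=[-1.3537]
Step 34: x=[7.7746] v=[-1.3651]
Step 35: x=[7.7059] v=[-1.3743]
Step 36: x=[7.6368] v=[-1.3812]
Step 37: x=[7.5675] v=[-1.3858]
Step 38: x=[7.4981] v=[-1.3881]
Step 39: x=[7.4287] v=[-1.3880]
Step 40: x=[7.3594] v=[-1.3856]
Step 41: x=[7.2904] v=[-1.3809]
Step 42: x=[7.2217] v=[-1.3739]
Step 43: x=[7.1535] v=[-1.3646]
Step 44: x=[7.0858] v=[-1.3531]
Step 45: x=[7.0188] v=[-1.3393]
Step 46: x=[6.9526] v=[-1.3233]
Step 47: x=[6.8873] v=[-1.3051]
Step 48: x=[6.8231] v=[-1.2847]
Step 49: x=[6.7600] v=[-1.2621]
Step 50: x=[6.6981] v=[-1.2374]
Step 51: x=[6.6376] v=[-1.2107]
Step 52: x=[6.5785] v=[-1.1820]
Step 53: x=[6.5209] v=[-1.1513]
Step 54: x=[6.4650] v=[-1.1187]
Step 55: x=[6.4108] v=[-1.0842]
v[0] did not become non-negative within 55 steps; using fallback time=2.7500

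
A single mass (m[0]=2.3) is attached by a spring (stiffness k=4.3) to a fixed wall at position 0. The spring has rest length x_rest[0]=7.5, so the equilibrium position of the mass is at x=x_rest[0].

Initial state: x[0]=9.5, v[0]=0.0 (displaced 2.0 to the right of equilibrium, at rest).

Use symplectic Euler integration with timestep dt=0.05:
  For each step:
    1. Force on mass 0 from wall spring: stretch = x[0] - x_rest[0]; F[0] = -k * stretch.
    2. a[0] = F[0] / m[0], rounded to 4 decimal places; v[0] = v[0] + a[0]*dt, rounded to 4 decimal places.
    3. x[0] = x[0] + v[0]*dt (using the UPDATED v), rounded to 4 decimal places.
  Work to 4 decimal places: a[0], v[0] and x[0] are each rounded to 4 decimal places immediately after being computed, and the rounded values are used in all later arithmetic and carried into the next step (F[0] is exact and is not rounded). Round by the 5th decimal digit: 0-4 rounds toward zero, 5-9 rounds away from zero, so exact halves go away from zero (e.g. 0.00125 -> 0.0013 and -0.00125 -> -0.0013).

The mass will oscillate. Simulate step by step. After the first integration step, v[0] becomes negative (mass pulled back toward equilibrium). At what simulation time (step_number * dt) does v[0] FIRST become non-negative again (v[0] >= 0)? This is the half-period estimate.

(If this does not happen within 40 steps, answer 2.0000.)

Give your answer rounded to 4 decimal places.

Step 0: x=[9.5000] v=[0.0000]
Step 1: x=[9.4907] v=[-0.1870]
Step 2: x=[9.4720] v=[-0.3731]
Step 3: x=[9.4441] v=[-0.5574]
Step 4: x=[9.4071] v=[-0.7391]
Step 5: x=[9.3612] v=[-0.9174]
Step 6: x=[9.3066] v=[-1.0914]
Step 7: x=[9.2436] v=[-1.2603]
Step 8: x=[9.1724] v=[-1.4233]
Step 9: x=[9.0934] v=[-1.5796]
Step 10: x=[9.0070] v=[-1.7286]
Step 11: x=[8.9135] v=[-1.8695]
Step 12: x=[8.8134] v=[-2.0016]
Step 13: x=[8.7072] v=[-2.1244]
Step 14: x=[8.5953] v=[-2.2372]
Step 15: x=[8.4783] v=[-2.3396]
Step 16: x=[8.3567] v=[-2.4311]
Step 17: x=[8.2311] v=[-2.5112]
Step 18: x=[8.1021] v=[-2.5795]
Step 19: x=[7.9703] v=[-2.6358]
Step 20: x=[7.8363] v=[-2.6798]
Step 21: x=[7.7007] v=[-2.7112]
Step 22: x=[7.5642] v=[-2.7300]
Step 23: x=[7.4274] v=[-2.7360]
Step 24: x=[7.2909] v=[-2.7292]
Step 25: x=[7.1554] v=[-2.7097]
Step 26: x=[7.0215] v=[-2.6775]
Step 27: x=[6.8899] v=[-2.6328]
Step 28: x=[6.7611] v=[-2.5758]
Step 29: x=[6.6358] v=[-2.5067]
Step 30: x=[6.5145] v=[-2.4259]
Step 31: x=[6.3978] v=[-2.3338]
Step 32: x=[6.2863] v=[-2.2308]
Step 33: x=[6.1804] v=[-2.1173]
Step 34: x=[6.0807] v=[-1.9939]
Step 35: x=[5.9876] v=[-1.8612]
Step 36: x=[5.9016] v=[-1.7198]
Step 37: x=[5.8231] v=[-1.5704]
Step 38: x=[5.7524] v=[-1.4136]
Step 39: x=[5.6899] v=[-1.2502]
Step 40: x=[5.6359] v=[-1.0810]
v[0] did not become non-negative within 40 steps; using fallback time=2.0000

Answer: 2.0000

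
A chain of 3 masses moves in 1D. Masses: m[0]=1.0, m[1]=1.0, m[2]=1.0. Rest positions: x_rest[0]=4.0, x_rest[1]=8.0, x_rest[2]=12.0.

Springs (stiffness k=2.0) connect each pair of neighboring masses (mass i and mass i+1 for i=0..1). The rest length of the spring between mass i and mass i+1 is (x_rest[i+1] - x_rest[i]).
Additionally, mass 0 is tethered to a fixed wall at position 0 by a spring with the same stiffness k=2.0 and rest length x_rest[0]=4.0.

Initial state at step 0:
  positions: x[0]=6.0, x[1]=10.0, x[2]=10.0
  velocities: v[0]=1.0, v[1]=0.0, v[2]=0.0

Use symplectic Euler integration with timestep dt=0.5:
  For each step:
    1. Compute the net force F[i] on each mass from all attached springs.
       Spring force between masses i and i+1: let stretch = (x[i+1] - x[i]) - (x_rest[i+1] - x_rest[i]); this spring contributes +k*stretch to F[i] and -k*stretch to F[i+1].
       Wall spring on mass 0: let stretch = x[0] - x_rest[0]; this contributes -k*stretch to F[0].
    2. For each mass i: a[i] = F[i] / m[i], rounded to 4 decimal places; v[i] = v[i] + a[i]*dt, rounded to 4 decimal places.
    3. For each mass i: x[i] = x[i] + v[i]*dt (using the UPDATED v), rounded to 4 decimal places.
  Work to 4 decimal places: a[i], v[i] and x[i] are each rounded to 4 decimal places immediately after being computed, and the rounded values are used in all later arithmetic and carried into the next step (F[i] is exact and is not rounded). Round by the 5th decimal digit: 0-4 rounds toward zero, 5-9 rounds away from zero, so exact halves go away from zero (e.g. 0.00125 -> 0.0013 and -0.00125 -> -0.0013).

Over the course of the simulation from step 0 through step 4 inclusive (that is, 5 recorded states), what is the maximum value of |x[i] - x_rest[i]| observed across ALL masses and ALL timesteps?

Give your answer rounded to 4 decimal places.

Step 0: x=[6.0000 10.0000 10.0000] v=[1.0000 0.0000 0.0000]
Step 1: x=[5.5000 8.0000 12.0000] v=[-1.0000 -4.0000 4.0000]
Step 2: x=[3.5000 6.7500 14.0000] v=[-4.0000 -2.5000 4.0000]
Step 3: x=[1.3750 7.5000 14.3750] v=[-4.2500 1.5000 0.7500]
Step 4: x=[1.6250 8.6250 13.3125] v=[0.5000 2.2500 -2.1250]
Max displacement = 2.6250

Answer: 2.6250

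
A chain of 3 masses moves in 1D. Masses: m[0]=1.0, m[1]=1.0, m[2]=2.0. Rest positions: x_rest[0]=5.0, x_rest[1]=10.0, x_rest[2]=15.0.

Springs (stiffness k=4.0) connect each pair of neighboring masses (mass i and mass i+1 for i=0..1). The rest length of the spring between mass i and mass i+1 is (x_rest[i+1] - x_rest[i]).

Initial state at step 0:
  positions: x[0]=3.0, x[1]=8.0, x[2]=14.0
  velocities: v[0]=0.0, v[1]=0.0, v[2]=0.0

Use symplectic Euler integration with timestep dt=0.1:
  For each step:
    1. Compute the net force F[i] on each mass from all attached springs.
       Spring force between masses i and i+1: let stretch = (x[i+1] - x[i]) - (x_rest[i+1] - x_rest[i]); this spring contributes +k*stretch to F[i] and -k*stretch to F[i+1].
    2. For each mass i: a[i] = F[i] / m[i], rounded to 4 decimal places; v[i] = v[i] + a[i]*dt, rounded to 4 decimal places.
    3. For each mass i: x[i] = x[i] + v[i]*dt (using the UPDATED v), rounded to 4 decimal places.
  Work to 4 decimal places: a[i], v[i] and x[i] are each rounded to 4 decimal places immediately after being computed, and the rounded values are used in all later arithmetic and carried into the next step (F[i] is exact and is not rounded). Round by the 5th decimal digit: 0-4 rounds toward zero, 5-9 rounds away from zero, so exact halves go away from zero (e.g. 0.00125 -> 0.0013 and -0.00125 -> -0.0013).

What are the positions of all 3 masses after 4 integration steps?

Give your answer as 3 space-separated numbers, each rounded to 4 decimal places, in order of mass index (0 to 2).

Answer: 3.0225 8.3430 13.8173

Derivation:
Step 0: x=[3.0000 8.0000 14.0000] v=[0.0000 0.0000 0.0000]
Step 1: x=[3.0000 8.0400 13.9800] v=[0.0000 0.4000 -0.2000]
Step 2: x=[3.0016 8.1160 13.9412] v=[0.0160 0.7600 -0.3880]
Step 3: x=[3.0078 8.2204 13.8859] v=[0.0618 1.0443 -0.5530]
Step 4: x=[3.0225 8.3430 13.8173] v=[0.1468 1.2255 -0.6861]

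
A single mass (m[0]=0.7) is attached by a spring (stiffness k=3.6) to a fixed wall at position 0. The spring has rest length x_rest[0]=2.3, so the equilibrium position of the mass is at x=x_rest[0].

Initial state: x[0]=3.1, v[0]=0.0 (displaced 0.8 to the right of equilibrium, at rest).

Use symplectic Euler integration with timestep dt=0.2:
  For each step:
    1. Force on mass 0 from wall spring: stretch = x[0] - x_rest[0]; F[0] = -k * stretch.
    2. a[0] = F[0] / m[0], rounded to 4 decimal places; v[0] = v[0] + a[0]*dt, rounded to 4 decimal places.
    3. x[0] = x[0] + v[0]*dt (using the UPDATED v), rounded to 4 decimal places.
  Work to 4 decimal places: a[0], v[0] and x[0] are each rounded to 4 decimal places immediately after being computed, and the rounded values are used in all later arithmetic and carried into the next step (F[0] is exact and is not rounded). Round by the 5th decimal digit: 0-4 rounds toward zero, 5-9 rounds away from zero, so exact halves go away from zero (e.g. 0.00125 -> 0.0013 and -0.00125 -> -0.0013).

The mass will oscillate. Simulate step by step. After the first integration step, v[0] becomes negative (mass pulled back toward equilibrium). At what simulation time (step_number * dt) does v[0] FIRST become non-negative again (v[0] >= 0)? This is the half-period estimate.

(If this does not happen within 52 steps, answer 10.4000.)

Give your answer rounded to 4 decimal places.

Answer: 1.4000

Derivation:
Step 0: x=[3.1000] v=[0.0000]
Step 1: x=[2.9354] v=[-0.8229]
Step 2: x=[2.6401] v=[-1.4765]
Step 3: x=[2.2748] v=[-1.8263]
Step 4: x=[1.9147] v=[-1.8004]
Step 5: x=[1.6339] v=[-1.4041]
Step 6: x=[1.4901] v=[-0.7190]
Step 7: x=[1.5129] v=[0.1140]
First v>=0 after going negative at step 7, time=1.4000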